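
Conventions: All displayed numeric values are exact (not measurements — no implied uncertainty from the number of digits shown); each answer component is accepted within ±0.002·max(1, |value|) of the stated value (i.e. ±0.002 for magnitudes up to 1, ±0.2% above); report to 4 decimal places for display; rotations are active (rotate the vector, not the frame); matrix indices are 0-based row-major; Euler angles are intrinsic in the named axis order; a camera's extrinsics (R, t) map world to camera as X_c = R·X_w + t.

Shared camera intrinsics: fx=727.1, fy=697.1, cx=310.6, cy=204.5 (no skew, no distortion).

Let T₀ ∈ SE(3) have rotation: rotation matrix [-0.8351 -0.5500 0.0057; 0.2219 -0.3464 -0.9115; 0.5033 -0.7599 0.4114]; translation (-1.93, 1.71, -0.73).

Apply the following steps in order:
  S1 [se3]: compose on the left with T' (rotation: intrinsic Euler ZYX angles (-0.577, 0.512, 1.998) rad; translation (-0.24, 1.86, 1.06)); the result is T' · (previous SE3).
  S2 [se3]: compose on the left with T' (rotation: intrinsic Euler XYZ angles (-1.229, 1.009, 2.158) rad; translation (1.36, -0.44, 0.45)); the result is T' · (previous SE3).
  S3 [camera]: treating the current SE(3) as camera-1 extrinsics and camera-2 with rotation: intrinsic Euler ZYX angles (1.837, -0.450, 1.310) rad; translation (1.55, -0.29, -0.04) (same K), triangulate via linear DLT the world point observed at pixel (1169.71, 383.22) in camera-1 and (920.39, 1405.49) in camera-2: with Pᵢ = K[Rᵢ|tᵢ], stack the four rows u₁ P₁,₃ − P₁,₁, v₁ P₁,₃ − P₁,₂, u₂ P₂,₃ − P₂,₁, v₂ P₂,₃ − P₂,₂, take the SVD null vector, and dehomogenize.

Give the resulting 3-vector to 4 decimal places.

after S1 (compose_se3): R=[-0.9129 0.0535 -0.4047; -0.0621 0.9616 0.2673; 0.4034 0.2691 -0.8745], t=(-0.9110, 2.2441, 3.6260)
after S2 (compose_se3): R=[0.6384 -0.2145 -0.7392; -0.4852 0.6334 -0.6028; 0.5975 0.7435 0.3003], t=(3.7023, 1.7961, 3.3701)
after S3 (triangulate): (1.9755, 0.0644, -0.4421)

result = (1.9755, 0.0644, -0.4421)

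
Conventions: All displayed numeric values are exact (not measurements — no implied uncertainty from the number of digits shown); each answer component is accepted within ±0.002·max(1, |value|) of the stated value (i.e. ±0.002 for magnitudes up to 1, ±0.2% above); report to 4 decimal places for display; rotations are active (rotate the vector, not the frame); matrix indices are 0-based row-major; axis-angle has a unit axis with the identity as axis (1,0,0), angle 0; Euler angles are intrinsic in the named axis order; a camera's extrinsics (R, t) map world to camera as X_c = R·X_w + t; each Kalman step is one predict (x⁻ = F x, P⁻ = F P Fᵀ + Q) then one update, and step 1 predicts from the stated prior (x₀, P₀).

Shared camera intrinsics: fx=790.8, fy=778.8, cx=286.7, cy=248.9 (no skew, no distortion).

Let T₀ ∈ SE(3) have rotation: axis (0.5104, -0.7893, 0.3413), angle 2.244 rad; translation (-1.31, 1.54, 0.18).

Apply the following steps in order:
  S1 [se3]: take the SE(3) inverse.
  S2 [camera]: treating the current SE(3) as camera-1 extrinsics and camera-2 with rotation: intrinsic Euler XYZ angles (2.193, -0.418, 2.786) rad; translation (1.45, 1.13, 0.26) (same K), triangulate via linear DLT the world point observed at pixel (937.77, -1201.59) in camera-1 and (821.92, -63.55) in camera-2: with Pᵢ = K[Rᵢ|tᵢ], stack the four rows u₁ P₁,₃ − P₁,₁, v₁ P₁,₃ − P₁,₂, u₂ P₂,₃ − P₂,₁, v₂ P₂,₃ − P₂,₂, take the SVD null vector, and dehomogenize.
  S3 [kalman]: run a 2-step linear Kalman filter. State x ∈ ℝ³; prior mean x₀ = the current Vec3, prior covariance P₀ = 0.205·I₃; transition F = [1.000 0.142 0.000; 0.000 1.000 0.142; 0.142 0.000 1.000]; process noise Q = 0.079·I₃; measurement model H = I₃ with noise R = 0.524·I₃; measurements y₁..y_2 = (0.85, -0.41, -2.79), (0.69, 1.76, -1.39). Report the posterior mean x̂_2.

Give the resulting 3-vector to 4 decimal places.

result = (0.5815, -0.3128, -0.5249)

after S1 (invert_se3): R=[-0.2005 -0.3872 0.8999; -0.9209 0.3879 -0.0383; -0.3343 -0.8364 -0.4344], t=(0.1716, -1.7969, 0.9283)
after S2 (triangulate): (0.8237, -1.7556, 0.8432)
after S3 (kf_track): (0.5815, -0.3128, -0.5249)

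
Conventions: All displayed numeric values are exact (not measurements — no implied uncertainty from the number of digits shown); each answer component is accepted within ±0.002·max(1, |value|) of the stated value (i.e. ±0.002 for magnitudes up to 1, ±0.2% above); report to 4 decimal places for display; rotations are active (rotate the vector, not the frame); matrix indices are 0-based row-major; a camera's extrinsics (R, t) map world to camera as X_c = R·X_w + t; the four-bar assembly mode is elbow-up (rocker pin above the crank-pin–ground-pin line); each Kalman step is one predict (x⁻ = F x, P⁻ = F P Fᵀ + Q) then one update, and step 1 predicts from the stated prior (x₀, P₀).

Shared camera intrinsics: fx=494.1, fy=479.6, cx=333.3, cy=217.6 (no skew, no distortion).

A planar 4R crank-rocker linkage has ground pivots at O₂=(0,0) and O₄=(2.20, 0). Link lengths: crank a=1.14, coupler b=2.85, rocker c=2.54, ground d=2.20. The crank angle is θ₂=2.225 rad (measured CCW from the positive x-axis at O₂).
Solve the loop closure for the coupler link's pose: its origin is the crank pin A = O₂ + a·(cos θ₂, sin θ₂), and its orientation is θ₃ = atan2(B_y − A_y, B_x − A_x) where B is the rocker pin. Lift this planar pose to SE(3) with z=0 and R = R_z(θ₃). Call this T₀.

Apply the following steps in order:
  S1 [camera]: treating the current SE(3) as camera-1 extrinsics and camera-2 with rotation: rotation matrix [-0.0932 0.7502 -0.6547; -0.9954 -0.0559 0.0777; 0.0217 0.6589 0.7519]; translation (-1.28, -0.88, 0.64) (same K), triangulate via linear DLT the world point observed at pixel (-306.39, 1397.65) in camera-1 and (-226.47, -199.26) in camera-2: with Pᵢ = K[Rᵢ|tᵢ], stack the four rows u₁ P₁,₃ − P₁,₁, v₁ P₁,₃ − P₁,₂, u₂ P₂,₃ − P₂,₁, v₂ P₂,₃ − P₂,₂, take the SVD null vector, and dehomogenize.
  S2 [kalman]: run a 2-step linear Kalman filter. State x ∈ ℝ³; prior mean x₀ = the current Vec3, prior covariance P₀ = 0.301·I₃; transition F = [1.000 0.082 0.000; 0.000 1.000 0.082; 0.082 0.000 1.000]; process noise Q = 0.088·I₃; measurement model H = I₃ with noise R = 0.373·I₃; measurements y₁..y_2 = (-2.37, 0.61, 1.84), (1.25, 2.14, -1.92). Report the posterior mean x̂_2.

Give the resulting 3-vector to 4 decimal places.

result = (-0.0774, 1.2237, -0.1323)

source (fourbar_fk): coupler pose = R=[0.8320 -0.5548 0.0000; 0.5548 0.8320 0.0000; 0.0000 0.0000 1.0000], t=(-0.6937, 0.9046, 0.0000)
after S1 (triangulate): (0.2262, 0.3121, 0.5242)
after S2 (kf_track): (-0.0774, 1.2237, -0.1323)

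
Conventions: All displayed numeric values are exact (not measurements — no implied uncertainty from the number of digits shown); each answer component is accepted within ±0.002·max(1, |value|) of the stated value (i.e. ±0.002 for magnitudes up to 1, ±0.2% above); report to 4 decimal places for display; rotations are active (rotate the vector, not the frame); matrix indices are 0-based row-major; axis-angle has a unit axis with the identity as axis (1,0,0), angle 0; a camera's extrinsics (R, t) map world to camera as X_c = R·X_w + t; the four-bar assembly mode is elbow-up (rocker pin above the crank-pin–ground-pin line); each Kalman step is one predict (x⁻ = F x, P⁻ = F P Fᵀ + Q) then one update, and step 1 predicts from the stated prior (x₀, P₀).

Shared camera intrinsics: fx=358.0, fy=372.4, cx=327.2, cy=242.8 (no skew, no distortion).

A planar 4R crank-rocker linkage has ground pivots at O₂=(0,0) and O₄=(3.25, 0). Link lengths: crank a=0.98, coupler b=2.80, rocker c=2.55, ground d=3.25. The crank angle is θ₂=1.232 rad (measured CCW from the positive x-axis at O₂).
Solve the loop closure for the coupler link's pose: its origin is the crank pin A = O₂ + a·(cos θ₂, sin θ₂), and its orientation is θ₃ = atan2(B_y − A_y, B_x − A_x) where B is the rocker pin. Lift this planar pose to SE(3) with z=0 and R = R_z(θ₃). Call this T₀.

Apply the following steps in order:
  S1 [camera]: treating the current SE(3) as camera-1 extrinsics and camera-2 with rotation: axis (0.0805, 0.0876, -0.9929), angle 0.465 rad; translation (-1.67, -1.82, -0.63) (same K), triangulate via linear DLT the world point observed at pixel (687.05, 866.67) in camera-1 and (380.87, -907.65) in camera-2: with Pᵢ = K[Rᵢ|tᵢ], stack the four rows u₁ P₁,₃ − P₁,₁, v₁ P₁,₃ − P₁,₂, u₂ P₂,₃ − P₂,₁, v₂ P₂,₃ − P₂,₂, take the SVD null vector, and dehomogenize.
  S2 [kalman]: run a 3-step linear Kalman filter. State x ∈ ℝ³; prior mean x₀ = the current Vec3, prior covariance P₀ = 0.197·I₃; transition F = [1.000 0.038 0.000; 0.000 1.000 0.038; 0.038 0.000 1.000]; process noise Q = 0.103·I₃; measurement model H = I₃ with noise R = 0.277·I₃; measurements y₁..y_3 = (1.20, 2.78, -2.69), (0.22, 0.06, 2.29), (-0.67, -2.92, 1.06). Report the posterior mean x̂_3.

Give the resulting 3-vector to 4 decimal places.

source (fourbar_fk): coupler pose = R=[0.8316 -0.5554 0.0000; 0.5554 0.8316 0.0000; 0.0000 0.0000 1.0000], t=(0.3257, 0.9243, 0.0000)
after S1 (triangulate): (1.6528, 0.5641, 1.3797)
after S2 (kf_track): (0.1719, -0.8259, 0.8535)

result = (0.1719, -0.8259, 0.8535)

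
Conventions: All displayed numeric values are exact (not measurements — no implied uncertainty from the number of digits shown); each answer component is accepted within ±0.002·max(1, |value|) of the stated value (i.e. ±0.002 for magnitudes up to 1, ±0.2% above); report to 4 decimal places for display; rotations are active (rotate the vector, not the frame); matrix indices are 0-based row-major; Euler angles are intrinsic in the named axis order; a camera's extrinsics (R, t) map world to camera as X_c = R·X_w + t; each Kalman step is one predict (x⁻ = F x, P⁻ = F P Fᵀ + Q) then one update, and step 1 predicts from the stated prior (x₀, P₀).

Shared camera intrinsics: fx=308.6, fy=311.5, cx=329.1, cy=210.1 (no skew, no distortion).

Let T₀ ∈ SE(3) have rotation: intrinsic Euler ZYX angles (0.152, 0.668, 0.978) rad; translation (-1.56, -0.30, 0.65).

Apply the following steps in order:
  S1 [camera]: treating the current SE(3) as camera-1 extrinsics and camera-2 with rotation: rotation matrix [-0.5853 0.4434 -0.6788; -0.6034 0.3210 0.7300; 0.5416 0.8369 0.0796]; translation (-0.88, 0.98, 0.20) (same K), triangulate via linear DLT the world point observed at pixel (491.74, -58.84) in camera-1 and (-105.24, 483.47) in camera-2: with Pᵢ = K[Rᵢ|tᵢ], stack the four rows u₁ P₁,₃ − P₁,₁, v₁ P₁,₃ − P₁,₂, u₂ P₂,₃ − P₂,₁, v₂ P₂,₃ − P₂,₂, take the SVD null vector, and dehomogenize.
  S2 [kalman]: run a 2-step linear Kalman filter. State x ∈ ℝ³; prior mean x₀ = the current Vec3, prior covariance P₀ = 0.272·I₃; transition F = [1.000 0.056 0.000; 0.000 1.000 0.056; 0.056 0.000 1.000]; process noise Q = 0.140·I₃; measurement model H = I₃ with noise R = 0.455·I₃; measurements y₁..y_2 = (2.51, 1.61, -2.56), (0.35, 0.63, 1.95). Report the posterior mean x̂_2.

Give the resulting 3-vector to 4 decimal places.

after S1 (triangulate): (1.3593, 0.7314, 1.4606)
after S2 (kf_track): (1.2734, 0.9244, 0.6723)

result = (1.2734, 0.9244, 0.6723)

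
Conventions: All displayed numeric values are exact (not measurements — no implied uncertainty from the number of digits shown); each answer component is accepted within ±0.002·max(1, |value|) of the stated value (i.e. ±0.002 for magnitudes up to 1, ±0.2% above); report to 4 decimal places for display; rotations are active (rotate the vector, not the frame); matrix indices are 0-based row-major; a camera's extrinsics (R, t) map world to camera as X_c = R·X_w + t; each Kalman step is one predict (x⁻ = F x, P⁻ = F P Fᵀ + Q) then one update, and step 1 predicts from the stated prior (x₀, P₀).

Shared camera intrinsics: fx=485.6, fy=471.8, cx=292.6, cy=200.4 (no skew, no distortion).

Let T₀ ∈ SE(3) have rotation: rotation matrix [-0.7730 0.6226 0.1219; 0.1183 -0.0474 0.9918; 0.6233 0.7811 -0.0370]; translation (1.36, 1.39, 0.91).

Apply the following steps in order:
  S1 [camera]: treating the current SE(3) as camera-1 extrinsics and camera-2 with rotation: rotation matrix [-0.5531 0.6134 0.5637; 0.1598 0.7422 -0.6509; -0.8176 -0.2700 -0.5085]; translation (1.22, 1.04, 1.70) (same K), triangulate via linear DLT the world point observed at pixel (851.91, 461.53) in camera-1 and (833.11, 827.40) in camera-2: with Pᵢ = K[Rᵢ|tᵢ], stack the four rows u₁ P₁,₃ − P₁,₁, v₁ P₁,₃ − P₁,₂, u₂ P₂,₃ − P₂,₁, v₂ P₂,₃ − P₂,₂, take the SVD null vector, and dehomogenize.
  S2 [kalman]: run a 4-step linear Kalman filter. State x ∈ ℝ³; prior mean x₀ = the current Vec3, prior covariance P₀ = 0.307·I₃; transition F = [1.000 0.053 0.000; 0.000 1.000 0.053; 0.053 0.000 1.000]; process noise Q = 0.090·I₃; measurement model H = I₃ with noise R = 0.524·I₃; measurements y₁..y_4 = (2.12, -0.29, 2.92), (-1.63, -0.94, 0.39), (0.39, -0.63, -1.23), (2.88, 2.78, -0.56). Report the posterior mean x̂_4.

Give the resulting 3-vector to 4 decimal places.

after S1 (triangulate): (-0.0441, 1.1649, -0.3334)
after S2 (kf_track): (1.0707, 0.8504, -0.0625)

result = (1.0707, 0.8504, -0.0625)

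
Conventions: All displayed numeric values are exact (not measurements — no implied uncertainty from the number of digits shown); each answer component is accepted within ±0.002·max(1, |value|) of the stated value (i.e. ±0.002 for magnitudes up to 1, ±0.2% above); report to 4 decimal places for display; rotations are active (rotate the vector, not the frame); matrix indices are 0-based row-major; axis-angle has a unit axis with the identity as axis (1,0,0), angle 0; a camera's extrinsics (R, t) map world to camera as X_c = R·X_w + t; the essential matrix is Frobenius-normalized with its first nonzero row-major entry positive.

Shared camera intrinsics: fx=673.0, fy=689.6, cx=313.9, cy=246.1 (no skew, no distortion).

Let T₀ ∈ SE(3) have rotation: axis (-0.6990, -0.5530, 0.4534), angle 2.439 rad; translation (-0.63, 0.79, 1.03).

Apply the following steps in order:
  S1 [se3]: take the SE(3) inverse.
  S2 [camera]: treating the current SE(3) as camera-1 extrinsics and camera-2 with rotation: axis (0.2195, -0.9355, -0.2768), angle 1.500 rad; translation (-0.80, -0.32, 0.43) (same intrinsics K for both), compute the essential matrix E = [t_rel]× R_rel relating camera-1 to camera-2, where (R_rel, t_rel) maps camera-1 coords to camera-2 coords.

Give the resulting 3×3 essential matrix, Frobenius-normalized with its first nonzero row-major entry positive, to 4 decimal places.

matrix = [0.0133 0.0822 -0.2700; 0.3681 0.1970 -0.5146; -0.5984 0.0338 -0.3491]

after S1 (invert_se3): R=[0.0983 0.9746 -0.2014; 0.3886 -0.2240 -0.8938; -0.9162 0.0096 -0.4007], t=(-0.5005, 1.3423, -0.1721)
after S2 (essential): [0.0133 0.0822 -0.2700; 0.3681 0.1970 -0.5146; -0.5984 0.0338 -0.3491]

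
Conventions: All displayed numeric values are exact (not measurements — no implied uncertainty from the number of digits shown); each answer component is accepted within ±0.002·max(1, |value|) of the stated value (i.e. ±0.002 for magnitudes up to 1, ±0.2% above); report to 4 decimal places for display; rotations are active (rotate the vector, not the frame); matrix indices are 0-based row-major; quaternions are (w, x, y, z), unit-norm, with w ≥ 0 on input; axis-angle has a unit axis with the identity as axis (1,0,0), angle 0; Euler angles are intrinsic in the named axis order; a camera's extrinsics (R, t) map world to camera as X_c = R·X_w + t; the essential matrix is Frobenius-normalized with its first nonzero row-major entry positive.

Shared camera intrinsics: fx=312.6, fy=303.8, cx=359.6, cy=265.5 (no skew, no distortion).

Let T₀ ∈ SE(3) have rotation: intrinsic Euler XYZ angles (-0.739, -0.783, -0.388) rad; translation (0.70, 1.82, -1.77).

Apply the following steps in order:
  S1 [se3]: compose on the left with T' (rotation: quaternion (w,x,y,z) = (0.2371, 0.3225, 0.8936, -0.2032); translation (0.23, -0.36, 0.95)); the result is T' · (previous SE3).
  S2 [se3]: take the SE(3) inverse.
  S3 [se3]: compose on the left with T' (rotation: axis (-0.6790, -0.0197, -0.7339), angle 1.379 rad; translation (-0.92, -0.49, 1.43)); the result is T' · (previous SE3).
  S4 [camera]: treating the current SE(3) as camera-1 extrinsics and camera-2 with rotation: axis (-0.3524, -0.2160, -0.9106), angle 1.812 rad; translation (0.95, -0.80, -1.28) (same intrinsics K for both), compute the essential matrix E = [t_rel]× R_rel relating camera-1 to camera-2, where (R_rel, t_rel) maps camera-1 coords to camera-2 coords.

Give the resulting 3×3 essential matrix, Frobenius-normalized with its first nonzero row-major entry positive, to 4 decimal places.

matrix = [0.0823 -0.1030 0.0405; 0.1897 -0.6698 0.0152; -0.5389 -0.1737 -0.4190]

after S1 (compose_se3): R=[-0.1223 0.2742 0.9539; 0.0480 0.9616 -0.2703; -0.9913 0.0127 -0.1307], t=(0.4606, 2.1806, 1.6039)
after S2 (invert_se3): R=[-0.1223 0.0480 -0.9913; 0.2742 0.9616 0.0127; 0.9539 -0.2703 -0.1307], t=(1.5417, -2.2435, 0.3597)
after S3 (compose_se3): R=[0.4978 0.6264 -0.5998; 0.7861 -0.0338 0.6172; 0.3664 -0.7787 -0.5092], t=(-1.5533, -1.7683, 3.7761)
after S4 (essential): [0.0823 -0.1030 0.0405; 0.1897 -0.6698 0.0152; -0.5389 -0.1737 -0.4190]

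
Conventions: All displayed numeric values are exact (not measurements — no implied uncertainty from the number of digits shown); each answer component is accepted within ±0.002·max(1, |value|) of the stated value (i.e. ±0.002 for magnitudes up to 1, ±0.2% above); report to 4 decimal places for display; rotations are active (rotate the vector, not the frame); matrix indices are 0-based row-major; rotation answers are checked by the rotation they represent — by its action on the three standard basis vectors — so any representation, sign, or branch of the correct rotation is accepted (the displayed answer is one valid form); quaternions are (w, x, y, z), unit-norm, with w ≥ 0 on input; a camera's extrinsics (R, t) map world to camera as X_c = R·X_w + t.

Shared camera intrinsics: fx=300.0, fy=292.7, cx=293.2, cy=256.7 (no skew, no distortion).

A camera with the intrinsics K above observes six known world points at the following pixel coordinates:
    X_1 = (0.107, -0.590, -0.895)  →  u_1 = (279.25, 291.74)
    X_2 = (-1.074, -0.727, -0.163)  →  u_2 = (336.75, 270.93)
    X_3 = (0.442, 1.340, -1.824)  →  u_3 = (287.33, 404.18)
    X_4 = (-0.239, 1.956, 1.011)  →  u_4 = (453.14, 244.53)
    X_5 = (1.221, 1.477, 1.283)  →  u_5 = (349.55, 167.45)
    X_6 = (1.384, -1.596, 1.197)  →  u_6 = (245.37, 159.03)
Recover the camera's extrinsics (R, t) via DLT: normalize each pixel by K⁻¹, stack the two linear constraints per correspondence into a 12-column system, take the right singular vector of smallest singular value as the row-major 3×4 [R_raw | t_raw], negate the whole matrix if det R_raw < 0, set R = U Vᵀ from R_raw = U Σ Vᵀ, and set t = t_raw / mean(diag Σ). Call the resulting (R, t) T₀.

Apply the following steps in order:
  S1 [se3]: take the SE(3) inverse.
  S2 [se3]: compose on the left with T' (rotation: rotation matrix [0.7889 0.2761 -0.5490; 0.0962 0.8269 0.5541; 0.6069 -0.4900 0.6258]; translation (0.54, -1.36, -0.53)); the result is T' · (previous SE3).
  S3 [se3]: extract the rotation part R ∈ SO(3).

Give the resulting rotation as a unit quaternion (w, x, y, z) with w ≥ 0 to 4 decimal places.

source (pnp_recover): camera pose = R=[-0.8105 0.4294 0.3983; -0.2793 0.3144 -0.9073; -0.5148 -0.8466 -0.1349], t=(0.4300, 0.0899, 5.1702)
after S1 (invert_se3): R=[-0.8105 -0.2793 -0.5148; 0.4294 0.3144 -0.8466; 0.3983 -0.9073 -0.1349], t=(3.0353, 4.1643, 0.6075)
after S2 (compose_se3): R=[-0.7396 0.3645 -0.5659; 0.4978 -0.2697 -0.8243; -0.4530 -0.8913 0.0180], t=(3.7508, 2.7120, -0.3480)
after S3 (rot_of_se3): [-0.7396 0.3645 -0.5659; 0.4978 -0.2697 -0.8243; -0.4530 -0.8913 0.0180]

rotation (quat) = (0.0468, -0.3578, -0.6025, 0.7119)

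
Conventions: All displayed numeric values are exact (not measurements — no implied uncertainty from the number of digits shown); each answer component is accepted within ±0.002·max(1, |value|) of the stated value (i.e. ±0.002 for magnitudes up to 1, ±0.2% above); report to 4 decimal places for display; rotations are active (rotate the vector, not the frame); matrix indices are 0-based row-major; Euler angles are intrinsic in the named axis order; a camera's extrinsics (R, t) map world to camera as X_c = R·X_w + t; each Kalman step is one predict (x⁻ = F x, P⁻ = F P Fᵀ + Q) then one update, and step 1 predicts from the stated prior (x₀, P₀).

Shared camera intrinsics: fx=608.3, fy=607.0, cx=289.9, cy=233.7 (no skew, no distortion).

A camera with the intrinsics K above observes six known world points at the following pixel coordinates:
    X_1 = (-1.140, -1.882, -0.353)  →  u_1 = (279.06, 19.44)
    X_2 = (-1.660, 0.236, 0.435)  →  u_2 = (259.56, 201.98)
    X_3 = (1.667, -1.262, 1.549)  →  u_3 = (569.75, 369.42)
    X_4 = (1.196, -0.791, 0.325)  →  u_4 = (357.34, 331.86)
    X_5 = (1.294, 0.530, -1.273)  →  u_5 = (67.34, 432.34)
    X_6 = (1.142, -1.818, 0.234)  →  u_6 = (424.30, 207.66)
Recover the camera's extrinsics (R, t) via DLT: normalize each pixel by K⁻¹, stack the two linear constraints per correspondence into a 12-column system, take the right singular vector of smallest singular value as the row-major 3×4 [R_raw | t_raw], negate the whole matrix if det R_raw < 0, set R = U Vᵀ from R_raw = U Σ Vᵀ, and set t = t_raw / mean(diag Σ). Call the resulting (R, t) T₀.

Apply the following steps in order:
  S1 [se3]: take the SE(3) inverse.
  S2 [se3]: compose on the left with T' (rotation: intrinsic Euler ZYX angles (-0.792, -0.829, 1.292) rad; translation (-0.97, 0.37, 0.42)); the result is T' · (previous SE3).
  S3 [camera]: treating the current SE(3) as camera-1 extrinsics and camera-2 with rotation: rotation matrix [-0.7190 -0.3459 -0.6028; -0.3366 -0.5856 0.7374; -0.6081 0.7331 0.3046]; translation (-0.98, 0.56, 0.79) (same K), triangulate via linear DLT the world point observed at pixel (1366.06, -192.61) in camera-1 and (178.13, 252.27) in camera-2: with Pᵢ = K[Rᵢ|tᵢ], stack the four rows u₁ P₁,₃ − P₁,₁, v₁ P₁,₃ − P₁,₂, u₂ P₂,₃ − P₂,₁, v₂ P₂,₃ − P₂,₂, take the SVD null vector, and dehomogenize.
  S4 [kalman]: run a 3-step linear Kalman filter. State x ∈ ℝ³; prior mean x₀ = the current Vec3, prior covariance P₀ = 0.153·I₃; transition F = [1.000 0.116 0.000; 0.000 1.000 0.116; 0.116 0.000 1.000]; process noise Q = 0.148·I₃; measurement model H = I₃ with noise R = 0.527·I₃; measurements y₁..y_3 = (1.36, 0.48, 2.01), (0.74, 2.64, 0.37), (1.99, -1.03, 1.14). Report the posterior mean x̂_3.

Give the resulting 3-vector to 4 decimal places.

result = (1.0313, 0.7467, 0.7701)

source (pnp_recover): camera pose = R=[0.1652 -0.4118 0.8962; 0.6326 0.7413 0.2240; -0.7566 0.5299 0.3830], t=(-0.3600, 0.4200, 5.3000)
after S1 (invert_se3): R=[0.1652 0.6326 -0.7566; -0.4118 0.7413 0.5299; 0.8962 0.2240 0.3830], t=(3.8039, -3.2683, -1.8013)
after S2 (compose_se3): R=[-0.5382 -0.1089 -0.8358; -0.8426 0.0941 0.5303; 0.0209 0.9896 -0.1424], t=(3.3115, -2.7834, 0.7667)
after S3 (triangulate): (-1.3332, 1.4876, -0.0759)
after S4 (kf_track): (1.0313, 0.7467, 0.7701)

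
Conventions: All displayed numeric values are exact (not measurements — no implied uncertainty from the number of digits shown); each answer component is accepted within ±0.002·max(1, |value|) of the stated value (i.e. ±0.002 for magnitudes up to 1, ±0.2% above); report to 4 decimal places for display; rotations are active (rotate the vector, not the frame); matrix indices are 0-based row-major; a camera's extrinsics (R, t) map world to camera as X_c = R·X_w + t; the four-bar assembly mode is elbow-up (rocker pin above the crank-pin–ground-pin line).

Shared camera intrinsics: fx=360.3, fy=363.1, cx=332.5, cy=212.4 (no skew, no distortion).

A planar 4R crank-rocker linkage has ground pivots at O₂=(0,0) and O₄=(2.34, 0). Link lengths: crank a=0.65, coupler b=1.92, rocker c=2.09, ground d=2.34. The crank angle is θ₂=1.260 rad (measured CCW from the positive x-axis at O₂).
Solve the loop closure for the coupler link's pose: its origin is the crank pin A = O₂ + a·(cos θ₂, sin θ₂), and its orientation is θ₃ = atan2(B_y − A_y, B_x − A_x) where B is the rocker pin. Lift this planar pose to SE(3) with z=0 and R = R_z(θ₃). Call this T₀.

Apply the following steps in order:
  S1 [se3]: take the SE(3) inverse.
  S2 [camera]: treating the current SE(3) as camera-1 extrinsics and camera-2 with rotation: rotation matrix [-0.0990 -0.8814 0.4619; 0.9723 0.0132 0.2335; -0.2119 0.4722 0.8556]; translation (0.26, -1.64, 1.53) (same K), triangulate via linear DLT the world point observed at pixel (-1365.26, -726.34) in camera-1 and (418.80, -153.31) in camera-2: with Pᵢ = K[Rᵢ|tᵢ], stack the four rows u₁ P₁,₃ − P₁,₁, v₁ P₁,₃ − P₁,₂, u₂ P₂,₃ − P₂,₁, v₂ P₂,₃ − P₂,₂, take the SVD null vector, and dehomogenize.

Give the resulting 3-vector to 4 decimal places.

result = (-0.0178, -0.0714, 0.1346)

source (fourbar_fk): coupler pose = R=[0.7214 -0.6925 0.0000; 0.6925 0.7214 0.0000; 0.0000 0.0000 1.0000], t=(0.1988, 0.6189, 0.0000)
after S1 (invert_se3): R=[0.7214 0.6925 0.0000; -0.6925 0.7214 0.0000; 0.0000 0.0000 1.0000], t=(-0.5720, -0.3088, 0.0000)
after S2 (triangulate): (-0.0178, -0.0714, 0.1346)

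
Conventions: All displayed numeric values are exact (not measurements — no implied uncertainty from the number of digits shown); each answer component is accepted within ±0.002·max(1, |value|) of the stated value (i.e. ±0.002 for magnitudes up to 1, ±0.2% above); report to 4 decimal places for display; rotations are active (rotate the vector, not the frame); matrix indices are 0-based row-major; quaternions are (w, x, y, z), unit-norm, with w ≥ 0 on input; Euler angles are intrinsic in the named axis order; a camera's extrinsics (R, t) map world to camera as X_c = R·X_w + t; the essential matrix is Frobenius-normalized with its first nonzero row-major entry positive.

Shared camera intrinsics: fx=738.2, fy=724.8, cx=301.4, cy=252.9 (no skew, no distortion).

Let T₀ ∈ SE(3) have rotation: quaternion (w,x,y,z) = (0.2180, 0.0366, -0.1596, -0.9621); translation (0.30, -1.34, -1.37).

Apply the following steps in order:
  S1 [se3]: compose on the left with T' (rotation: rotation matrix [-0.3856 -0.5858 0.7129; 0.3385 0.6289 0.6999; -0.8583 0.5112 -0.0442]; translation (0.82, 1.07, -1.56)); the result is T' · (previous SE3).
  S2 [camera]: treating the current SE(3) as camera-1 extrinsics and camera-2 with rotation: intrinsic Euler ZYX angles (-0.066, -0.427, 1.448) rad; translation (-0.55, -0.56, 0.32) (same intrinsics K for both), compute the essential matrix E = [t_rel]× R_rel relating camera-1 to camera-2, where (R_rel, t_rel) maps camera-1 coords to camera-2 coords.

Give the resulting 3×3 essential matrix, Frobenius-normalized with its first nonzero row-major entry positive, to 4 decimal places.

matrix = [0.6250 0.1744 -0.0757; 0.3291 -0.3130 0.2091; 0.0108 0.4844 -0.2973]

after S1 (compose_se3): R=[0.5999 0.5733 0.5581; -0.5772 -0.1729 0.7981; 0.5541 -0.8009 0.2272], t=(0.5126, -0.6301, -2.4419)
after S2 (essential): [0.6250 0.1744 -0.0757; 0.3291 -0.3130 0.2091; 0.0108 0.4844 -0.2973]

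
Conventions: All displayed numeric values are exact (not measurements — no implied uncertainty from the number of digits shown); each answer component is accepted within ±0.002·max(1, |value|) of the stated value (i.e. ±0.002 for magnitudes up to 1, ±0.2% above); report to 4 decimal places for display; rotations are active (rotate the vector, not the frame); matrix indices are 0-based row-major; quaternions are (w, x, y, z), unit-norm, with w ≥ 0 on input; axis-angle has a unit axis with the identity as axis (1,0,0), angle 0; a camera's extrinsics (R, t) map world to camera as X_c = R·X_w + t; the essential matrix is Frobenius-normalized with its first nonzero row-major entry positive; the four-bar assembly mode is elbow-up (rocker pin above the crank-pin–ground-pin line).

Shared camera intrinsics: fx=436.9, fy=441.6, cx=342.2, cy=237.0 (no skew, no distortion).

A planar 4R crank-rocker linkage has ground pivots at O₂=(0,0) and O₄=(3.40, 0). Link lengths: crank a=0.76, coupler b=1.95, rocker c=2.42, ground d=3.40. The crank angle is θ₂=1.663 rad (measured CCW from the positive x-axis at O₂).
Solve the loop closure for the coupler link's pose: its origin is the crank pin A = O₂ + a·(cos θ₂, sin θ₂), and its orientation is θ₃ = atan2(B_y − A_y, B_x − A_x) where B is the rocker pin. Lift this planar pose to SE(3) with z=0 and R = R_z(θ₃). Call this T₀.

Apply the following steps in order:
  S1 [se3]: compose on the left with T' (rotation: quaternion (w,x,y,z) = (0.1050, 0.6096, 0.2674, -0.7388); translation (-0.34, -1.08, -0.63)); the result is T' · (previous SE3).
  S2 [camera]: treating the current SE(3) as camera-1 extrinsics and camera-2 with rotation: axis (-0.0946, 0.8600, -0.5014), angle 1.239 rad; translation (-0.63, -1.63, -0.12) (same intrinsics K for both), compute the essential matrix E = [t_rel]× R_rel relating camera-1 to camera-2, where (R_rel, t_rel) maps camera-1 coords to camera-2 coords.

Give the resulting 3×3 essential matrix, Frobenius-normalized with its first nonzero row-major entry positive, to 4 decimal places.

matrix = [0.1586 -0.0161 -0.4606; -0.4249 -0.0539 0.3476; -0.5217 -0.1567 -0.4017]

source (fourbar_fk): coupler pose = R=[0.8828 -0.4698 0.0000; 0.4698 0.8828 0.0000; 0.0000 0.0000 1.0000], t=(-0.0700, 0.7568, 0.0000)
after S1 (compose_se3): R=[0.0189 0.5350 -0.8446; -0.2414 -0.8173 -0.5231; -0.9702 0.2138 0.1137], t=(0.0406, -1.7238, -0.7652)
after S2 (essential): [0.1586 -0.0161 -0.4606; -0.4249 -0.0539 0.3476; -0.5217 -0.1567 -0.4017]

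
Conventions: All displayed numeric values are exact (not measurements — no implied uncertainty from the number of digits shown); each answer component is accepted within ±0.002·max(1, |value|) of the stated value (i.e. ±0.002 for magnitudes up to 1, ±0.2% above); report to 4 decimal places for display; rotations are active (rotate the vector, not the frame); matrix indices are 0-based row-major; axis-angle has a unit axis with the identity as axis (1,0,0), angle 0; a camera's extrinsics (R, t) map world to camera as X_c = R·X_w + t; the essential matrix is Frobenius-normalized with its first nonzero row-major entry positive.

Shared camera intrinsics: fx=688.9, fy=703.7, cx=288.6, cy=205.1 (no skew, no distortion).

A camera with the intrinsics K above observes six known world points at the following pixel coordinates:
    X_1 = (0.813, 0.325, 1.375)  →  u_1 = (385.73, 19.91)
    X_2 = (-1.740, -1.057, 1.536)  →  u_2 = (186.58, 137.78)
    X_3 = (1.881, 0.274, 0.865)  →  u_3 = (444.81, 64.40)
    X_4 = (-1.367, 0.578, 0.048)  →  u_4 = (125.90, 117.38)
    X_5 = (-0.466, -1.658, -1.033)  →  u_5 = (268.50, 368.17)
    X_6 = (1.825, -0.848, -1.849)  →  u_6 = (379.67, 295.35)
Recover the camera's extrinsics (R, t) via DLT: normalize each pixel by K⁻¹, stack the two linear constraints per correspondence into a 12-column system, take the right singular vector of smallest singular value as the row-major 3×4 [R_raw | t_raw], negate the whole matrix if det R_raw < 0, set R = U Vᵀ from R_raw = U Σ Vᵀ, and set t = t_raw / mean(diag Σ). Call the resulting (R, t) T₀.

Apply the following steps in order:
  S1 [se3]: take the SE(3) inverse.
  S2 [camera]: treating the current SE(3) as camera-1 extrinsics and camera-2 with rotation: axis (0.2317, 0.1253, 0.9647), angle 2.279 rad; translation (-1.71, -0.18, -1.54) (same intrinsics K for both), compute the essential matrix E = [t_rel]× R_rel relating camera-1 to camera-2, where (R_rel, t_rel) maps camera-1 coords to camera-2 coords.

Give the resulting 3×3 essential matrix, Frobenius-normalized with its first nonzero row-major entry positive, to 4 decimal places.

matrix = [0.4675 0.1124 0.4364; 0.2793 -0.6302 -0.1551; -0.2139 -0.0210 -0.1815]

source (pnp_recover): camera pose = R=[0.8466 -0.4087 0.3409; -0.1213 -0.7718 -0.6241; 0.5182 0.4871 -0.7030], t=(-0.1201, -0.4800, 6.7998)
after S1 (invert_se3): R=[0.8466 -0.1213 0.5182; -0.4087 -0.7718 0.4871; 0.3409 -0.6241 -0.7030], t=(-3.4800, -3.7315, 4.5219)
after S2 (essential): [0.4675 0.1124 0.4364; 0.2793 -0.6302 -0.1551; -0.2139 -0.0210 -0.1815]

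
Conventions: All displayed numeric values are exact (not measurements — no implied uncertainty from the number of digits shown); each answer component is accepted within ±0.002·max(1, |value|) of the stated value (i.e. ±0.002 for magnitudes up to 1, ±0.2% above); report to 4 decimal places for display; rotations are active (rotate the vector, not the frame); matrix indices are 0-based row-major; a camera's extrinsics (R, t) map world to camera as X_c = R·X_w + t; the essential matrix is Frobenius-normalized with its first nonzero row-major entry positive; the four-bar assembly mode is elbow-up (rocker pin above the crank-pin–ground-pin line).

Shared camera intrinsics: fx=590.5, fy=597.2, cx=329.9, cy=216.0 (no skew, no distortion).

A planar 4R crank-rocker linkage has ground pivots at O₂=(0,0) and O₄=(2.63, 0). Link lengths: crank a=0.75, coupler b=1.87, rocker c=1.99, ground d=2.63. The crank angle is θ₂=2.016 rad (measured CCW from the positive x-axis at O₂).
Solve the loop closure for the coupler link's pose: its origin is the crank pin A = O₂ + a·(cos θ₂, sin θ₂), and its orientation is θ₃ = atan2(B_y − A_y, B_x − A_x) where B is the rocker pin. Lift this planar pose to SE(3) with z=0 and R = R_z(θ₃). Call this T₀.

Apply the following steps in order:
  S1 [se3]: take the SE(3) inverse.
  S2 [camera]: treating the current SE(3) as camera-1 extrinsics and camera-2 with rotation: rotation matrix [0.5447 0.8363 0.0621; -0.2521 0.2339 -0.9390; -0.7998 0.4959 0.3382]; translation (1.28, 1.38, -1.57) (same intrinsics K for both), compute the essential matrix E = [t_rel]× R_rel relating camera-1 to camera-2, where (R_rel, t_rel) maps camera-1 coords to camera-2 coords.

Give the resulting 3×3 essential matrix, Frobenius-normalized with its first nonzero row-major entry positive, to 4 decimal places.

source (fourbar_fk): coupler pose = R=[0.8925 -0.4510 0.0000; 0.4510 0.8925 0.0000; 0.0000 0.0000 1.0000], t=(-0.3230, 0.6769, 0.0000)
after S1 (invert_se3): R=[0.8925 0.4510 0.0000; -0.4510 0.8925 0.0000; 0.0000 0.0000 1.0000], t=(-0.0170, -0.7498, 0.0000)
after S2 (essential): [0.2552 -0.4529 0.1033; 0.0067 0.5130 0.1753; 0.4479 0.0764 0.4677]

matrix = [0.2552 -0.4529 0.1033; 0.0067 0.5130 0.1753; 0.4479 0.0764 0.4677]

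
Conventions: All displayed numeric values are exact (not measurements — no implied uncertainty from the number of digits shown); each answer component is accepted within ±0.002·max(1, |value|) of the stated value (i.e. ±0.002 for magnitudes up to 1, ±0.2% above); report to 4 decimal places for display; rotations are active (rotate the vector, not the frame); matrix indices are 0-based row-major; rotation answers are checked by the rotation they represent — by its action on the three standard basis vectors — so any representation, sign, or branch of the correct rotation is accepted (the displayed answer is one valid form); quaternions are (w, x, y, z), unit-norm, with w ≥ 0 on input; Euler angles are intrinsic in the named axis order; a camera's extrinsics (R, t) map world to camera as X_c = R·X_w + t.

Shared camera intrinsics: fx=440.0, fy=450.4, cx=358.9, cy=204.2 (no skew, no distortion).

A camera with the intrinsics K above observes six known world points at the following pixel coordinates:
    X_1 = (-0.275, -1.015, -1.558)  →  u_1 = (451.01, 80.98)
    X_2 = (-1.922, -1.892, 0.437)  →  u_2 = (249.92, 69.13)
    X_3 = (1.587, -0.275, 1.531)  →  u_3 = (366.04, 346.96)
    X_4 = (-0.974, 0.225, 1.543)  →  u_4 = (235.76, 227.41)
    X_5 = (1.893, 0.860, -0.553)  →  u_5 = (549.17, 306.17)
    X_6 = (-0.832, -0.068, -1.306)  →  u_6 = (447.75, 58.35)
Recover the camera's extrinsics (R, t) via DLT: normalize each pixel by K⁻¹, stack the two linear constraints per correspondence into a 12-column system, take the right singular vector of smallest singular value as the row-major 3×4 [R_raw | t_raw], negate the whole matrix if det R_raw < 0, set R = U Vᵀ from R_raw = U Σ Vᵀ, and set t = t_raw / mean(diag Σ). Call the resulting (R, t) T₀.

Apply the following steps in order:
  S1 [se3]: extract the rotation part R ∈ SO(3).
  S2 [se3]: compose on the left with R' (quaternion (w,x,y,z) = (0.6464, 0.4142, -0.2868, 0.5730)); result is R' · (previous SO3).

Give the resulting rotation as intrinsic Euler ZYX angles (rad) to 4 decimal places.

rotation (euler_zyx) = (-3.0246, -0.9825, -2.8454)

source (pnp_recover): camera pose = R=[0.5722 0.2637 -0.7766; 0.7112 0.3119 0.6300; 0.4083 -0.9128 -0.0091], t=(0.4500, -0.1200, 5.0701)
after S1 (rot_of_se3): [0.5722 0.2637 -0.7766; 0.7112 0.3119 0.6300; 0.4083 -0.9128 -0.0091]
after S2 (compose_so3): [-0.5511 -0.3528 -0.7562; -0.0648 0.9216 -0.3828; 0.8319 -0.1620 -0.5308]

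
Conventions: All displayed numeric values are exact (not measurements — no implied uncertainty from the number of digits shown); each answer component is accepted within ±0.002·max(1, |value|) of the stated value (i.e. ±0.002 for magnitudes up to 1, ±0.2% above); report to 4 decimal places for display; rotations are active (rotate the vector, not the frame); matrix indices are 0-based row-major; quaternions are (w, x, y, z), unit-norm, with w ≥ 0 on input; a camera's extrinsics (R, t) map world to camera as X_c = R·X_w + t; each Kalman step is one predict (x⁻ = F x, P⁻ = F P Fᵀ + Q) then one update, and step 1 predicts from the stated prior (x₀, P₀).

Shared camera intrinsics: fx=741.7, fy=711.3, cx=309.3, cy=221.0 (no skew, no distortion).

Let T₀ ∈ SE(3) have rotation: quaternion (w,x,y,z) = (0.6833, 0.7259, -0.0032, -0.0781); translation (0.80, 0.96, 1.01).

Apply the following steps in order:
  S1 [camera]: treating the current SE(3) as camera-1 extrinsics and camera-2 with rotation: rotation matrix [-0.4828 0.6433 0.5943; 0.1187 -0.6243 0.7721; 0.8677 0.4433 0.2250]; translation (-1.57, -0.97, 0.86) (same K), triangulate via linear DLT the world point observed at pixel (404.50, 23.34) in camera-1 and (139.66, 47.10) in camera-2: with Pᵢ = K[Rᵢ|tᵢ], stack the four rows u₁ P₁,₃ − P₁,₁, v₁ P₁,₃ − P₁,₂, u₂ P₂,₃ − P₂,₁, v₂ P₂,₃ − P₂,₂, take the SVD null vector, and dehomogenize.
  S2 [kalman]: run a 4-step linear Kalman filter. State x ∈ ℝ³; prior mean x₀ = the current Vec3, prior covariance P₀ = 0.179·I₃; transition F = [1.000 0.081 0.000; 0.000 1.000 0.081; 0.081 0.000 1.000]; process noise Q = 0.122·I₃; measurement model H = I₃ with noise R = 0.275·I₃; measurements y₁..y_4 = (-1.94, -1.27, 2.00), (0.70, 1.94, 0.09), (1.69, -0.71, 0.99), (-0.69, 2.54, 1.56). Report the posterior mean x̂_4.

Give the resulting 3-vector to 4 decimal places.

after S1 (triangulate): (-0.5036, 0.4418, 1.3955)
after S2 (kf_track): (0.0660, 1.3276, 1.2758)

result = (0.0660, 1.3276, 1.2758)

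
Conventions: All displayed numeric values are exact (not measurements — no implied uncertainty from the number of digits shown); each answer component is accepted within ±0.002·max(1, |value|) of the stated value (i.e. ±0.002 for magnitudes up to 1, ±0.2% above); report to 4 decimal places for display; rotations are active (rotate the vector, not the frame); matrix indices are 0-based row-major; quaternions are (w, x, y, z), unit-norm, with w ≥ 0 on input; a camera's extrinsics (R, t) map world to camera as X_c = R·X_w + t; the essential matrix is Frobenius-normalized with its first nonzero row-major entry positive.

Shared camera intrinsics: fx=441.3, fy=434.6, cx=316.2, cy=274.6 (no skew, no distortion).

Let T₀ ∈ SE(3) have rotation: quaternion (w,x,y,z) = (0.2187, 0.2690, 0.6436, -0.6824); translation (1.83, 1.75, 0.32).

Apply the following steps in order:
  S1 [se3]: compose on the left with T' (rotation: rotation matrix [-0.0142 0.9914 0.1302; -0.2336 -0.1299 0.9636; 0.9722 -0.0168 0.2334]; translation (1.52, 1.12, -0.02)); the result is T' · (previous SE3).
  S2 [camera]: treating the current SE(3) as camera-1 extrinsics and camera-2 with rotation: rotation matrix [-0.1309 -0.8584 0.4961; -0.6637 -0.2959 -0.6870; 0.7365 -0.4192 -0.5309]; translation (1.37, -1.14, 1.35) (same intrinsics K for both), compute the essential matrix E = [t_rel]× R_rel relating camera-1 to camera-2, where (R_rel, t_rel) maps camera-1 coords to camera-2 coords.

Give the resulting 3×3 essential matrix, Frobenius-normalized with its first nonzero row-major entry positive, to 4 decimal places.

matrix = [0.4585 0.0171 -0.4479; 0.2139 -0.1314 -0.2043; -0.0172 -0.6944 0.0398]

after S1 (compose_se3): R=[-0.0263 -0.1835 -0.9827; -0.4538 -0.8737 0.1753; -0.8907 0.4505 -0.0603], t=(3.2707, 0.7736, 1.8045)
after S2 (essential): [0.4585 0.0171 -0.4479; 0.2139 -0.1314 -0.2043; -0.0172 -0.6944 0.0398]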